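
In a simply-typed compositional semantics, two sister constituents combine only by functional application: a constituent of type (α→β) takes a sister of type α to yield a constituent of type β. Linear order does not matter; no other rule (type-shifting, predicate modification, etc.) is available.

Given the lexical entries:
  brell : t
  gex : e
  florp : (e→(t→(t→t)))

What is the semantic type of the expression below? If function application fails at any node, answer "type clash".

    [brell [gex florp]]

[gex florp] — florp of type (e→(t→(t→t))) combines with gex of type e: type (t→(t→t)).
[brell [gex florp]] — [gex florp] of type (t→(t→t)) combines with brell of type t: type (t→t).

(t→t)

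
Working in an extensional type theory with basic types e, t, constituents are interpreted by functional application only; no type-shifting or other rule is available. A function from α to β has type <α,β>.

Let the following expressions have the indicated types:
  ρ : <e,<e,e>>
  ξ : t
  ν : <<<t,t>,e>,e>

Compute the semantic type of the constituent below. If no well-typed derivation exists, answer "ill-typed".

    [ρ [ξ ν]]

[ξ ν]: t with <<<t,t>,e>,e> — neither is a function whose domain matches the other; composition fails here.

ill-typed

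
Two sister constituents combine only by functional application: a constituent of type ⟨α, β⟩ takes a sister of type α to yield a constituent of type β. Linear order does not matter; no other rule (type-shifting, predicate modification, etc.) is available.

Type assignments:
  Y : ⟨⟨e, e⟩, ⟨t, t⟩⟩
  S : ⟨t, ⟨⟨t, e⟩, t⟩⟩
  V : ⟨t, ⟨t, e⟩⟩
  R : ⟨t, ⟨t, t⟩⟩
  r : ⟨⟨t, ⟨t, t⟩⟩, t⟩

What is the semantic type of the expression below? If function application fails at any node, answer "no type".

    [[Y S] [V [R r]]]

At [Y S]: neither ⟨⟨e, e⟩, ⟨t, t⟩⟩ nor ⟨t, ⟨⟨t, e⟩, t⟩⟩ can take the other as argument; the node is ill-typed.

no type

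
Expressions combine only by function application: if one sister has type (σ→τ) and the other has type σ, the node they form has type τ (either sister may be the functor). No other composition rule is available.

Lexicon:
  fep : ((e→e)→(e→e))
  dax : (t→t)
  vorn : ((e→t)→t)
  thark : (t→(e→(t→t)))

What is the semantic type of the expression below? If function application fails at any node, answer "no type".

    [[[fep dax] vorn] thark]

At [fep dax]: neither ((e→e)→(e→e)) nor (t→t) can take the other as argument; the node is ill-typed.

no type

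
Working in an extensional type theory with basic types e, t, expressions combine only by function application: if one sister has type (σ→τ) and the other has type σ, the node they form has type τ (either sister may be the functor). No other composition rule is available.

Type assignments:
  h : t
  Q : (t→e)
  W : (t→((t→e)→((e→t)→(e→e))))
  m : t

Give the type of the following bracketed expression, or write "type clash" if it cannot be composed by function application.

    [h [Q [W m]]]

[W m] — W of type (t→((t→e)→((e→t)→(e→e)))) combines with m of type t: type ((t→e)→((e→t)→(e→e))).
[Q [W m]] — [W m] of type ((t→e)→((e→t)→(e→e))) combines with Q of type (t→e): type ((e→t)→(e→e)).
[h [Q [W m]]]: t with ((e→t)→(e→e)) — neither is a function whose domain matches the other; composition fails here.

type clash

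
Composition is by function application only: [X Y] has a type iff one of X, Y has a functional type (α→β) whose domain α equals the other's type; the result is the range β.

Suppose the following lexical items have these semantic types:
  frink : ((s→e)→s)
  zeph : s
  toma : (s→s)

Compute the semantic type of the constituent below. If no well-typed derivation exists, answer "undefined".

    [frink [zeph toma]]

At [zeph toma], toma : (s→s) takes zeph : s, giving s.
At [frink [zeph toma]]: neither ((s→e)→s) nor s can take the other as argument; the node is ill-typed.

undefined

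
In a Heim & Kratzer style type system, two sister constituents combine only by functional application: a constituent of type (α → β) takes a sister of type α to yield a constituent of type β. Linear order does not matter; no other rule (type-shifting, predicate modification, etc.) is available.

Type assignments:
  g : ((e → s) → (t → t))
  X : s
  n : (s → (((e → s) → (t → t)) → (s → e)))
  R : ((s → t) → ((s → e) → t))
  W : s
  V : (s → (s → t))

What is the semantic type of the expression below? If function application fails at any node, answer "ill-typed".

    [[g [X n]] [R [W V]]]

t

[X n]: n is (s → (((e → s) → (t → t)) → (s → e))), X is s; result (((e → s) → (t → t)) → (s → e)).
[g [X n]]: [X n] is (((e → s) → (t → t)) → (s → e)), g is ((e → s) → (t → t)); result (s → e).
[W V]: V is (s → (s → t)), W is s; result (s → t).
[R [W V]]: R is ((s → t) → ((s → e) → t)), [W V] is (s → t); result ((s → e) → t).
[[g [X n]] [R [W V]]]: [R [W V]] is ((s → e) → t), [g [X n]] is (s → e); result t.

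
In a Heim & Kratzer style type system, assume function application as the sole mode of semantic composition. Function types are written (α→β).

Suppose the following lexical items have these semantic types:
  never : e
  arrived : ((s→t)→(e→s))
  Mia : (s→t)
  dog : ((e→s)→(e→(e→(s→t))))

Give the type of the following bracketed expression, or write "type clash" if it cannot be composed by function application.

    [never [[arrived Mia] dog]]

[arrived Mia] — arrived of type ((s→t)→(e→s)) combines with Mia of type (s→t): type (e→s).
[[arrived Mia] dog] — dog of type ((e→s)→(e→(e→(s→t)))) combines with [arrived Mia] of type (e→s): type (e→(e→(s→t))).
[never [[arrived Mia] dog]] — [[arrived Mia] dog] of type (e→(e→(s→t))) combines with never of type e: type (e→(s→t)).

(e→(s→t))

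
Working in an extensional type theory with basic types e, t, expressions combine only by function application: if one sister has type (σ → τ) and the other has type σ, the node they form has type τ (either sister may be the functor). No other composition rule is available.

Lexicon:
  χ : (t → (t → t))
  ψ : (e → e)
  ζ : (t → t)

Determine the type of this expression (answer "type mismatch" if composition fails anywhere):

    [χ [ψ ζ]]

[ψ ζ]: (e → e) and (t → t) cannot combine by function application — type clash.

type mismatch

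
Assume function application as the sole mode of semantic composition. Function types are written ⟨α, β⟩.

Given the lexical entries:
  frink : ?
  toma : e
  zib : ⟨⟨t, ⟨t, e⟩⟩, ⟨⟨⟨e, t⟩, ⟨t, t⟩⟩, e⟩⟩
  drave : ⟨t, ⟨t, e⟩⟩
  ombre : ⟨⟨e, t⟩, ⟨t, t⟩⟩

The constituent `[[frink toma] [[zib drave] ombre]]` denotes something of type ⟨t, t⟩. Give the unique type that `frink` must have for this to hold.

[[frink toma] [[zib drave] ombre]] is required to be ⟨t, t⟩. [[zib drave] ombre] : e cannot yield ⟨t, t⟩ as functor, so [frink toma] : ⟨e, ⟨t, t⟩⟩.
[frink toma] is required to be ⟨e, ⟨t, t⟩⟩. toma : e cannot yield ⟨e, ⟨t, t⟩⟩ as functor, so frink : ⟨e, ⟨e, ⟨t, t⟩⟩⟩.

⟨e, ⟨e, ⟨t, t⟩⟩⟩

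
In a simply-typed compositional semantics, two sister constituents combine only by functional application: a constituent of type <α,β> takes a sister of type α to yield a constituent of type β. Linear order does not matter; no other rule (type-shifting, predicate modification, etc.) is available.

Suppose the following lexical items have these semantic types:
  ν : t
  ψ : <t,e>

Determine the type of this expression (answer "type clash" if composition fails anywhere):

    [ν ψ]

e

[ν ψ]: ψ is <t,e>, ν is t; result e.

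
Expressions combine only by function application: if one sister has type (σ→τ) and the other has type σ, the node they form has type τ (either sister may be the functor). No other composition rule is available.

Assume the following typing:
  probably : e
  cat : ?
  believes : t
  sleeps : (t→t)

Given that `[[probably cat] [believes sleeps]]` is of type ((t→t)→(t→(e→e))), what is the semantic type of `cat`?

(e→(t→((t→t)→(t→(e→e)))))

[[probably cat] [believes sleeps]] must have type ((t→t)→(t→(e→e))). The sister [believes sleeps] has type t; that is not a function onto ((t→t)→(t→(e→e))), so [probably cat] must be the functor, of type (t→((t→t)→(t→(e→e)))).
[probably cat] must have type (t→((t→t)→(t→(e→e)))). The sister probably has type e; that is not a function onto (t→((t→t)→(t→(e→e)))), so cat must be the functor, of type (e→(t→((t→t)→(t→(e→e))))).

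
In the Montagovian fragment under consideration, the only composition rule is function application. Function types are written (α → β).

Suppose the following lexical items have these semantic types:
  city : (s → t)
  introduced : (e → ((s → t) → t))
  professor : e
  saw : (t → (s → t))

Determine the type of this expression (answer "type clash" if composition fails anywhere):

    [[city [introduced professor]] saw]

[introduced professor]: functor introduced : (e → ((s → t) → t)), argument professor : e; result ((s → t) → t).
[city [introduced professor]]: functor [introduced professor] : ((s → t) → t), argument city : (s → t); result t.
[[city [introduced professor]] saw]: functor saw : (t → (s → t)), argument [city [introduced professor]] : t; result (s → t).

(s → t)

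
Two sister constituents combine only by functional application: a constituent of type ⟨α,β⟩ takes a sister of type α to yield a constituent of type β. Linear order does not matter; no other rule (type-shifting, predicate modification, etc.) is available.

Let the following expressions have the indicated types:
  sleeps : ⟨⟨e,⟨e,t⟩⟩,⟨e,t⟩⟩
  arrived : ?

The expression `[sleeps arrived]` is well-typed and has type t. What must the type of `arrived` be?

At [sleeps arrived] (required: t): sleeps is ⟨⟨e,⟨e,t⟩⟩,⟨e,t⟩⟩, which is not a function with range t; hence arrived is the functor — type ⟨⟨⟨e,⟨e,t⟩⟩,⟨e,t⟩⟩,t⟩.

⟨⟨⟨e,⟨e,t⟩⟩,⟨e,t⟩⟩,t⟩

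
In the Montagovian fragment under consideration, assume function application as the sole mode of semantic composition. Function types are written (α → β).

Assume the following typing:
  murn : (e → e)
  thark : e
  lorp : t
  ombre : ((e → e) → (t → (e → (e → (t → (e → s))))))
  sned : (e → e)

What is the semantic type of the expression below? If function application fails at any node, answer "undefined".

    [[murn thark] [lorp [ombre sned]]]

[murn thark]: murn is (e → e), thark is e; result e.
[ombre sned]: ombre is ((e → e) → (t → (e → (e → (t → (e → s)))))), sned is (e → e); result (t → (e → (e → (t → (e → s))))).
[lorp [ombre sned]]: [ombre sned] is (t → (e → (e → (t → (e → s))))), lorp is t; result (e → (e → (t → (e → s)))).
[[murn thark] [lorp [ombre sned]]]: [lorp [ombre sned]] is (e → (e → (t → (e → s)))), [murn thark] is e; result (e → (t → (e → s))).

(e → (t → (e → s)))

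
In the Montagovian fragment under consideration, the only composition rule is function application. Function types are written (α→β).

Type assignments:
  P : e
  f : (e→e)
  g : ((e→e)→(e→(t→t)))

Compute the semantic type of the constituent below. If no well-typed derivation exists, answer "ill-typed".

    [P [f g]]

(t→t)

[f g] — g of type ((e→e)→(e→(t→t))) combines with f of type (e→e): type (e→(t→t)).
[P [f g]] — [f g] of type (e→(t→t)) combines with P of type e: type (t→t).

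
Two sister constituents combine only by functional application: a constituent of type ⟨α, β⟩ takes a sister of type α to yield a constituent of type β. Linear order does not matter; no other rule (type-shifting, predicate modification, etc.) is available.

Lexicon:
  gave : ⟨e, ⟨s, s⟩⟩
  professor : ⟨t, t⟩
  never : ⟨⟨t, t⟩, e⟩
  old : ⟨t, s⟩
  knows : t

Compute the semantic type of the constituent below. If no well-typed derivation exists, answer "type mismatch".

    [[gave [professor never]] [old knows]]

[professor never] — never of type ⟨⟨t, t⟩, e⟩ combines with professor of type ⟨t, t⟩: type e.
[gave [professor never]] — gave of type ⟨e, ⟨s, s⟩⟩ combines with [professor never] of type e: type ⟨s, s⟩.
[old knows] — old of type ⟨t, s⟩ combines with knows of type t: type s.
[[gave [professor never]] [old knows]] — [gave [professor never]] of type ⟨s, s⟩ combines with [old knows] of type s: type s.

s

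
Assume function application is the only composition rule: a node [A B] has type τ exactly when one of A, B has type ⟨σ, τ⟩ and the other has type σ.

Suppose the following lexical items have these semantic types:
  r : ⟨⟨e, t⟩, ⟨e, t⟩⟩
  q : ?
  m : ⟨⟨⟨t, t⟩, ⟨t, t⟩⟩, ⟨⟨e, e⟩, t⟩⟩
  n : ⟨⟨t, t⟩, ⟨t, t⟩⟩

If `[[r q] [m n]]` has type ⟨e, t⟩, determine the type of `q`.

⟨⟨⟨e, t⟩, ⟨e, t⟩⟩, ⟨⟨⟨e, e⟩, t⟩, ⟨e, t⟩⟩⟩

For [[r q] [m n]] to have type ⟨e, t⟩ with [m n] of type ⟨⟨e, e⟩, t⟩, [r q] must be the function: [r q] : ⟨⟨⟨e, e⟩, t⟩, ⟨e, t⟩⟩.
For [r q] to have type ⟨⟨⟨e, e⟩, t⟩, ⟨e, t⟩⟩ with r of type ⟨⟨e, t⟩, ⟨e, t⟩⟩, q must be the function: q : ⟨⟨⟨e, t⟩, ⟨e, t⟩⟩, ⟨⟨⟨e, e⟩, t⟩, ⟨e, t⟩⟩⟩.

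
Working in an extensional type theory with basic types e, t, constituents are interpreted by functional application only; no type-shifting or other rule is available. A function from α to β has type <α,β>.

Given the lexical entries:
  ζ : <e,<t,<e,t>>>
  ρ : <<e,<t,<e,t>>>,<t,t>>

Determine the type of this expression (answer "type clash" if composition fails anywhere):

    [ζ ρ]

At [ζ ρ], ρ : <<e,<t,<e,t>>>,<t,t>> takes ζ : <e,<t,<e,t>>>, giving <t,t>.

<t,t>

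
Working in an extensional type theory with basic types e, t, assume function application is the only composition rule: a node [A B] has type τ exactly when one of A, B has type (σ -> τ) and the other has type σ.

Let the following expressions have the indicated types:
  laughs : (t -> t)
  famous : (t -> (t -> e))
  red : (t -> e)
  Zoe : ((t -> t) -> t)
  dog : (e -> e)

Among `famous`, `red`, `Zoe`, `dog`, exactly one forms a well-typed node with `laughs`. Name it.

Zoe

famous : (t -> (t -> e)) — laughs needs t; famous needs t; neither fits.
red : (t -> e) — laughs needs t; red needs t; neither fits.
Zoe — combines: Zoe : ((t -> t) -> t) takes laughs : (t -> t) as argument, giving t.
dog : (e -> e) — laughs needs t; dog needs e; neither fits.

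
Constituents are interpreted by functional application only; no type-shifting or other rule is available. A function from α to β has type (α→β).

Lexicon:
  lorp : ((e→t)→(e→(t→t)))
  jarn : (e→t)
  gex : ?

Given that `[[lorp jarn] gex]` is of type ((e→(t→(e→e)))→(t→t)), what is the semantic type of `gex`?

For [[lorp jarn] gex] to have type ((e→(t→(e→e)))→(t→t)) with [lorp jarn] of type (e→(t→t)), gex must be the function: gex : ((e→(t→t))→((e→(t→(e→e)))→(t→t))).

((e→(t→t))→((e→(t→(e→e)))→(t→t)))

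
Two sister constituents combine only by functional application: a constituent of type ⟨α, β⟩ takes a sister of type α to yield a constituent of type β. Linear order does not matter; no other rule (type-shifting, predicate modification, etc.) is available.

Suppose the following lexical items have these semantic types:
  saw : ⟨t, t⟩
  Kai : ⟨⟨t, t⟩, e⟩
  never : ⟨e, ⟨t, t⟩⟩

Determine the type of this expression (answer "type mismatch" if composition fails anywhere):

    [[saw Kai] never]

[saw Kai]: ⟨⟨t, t⟩, e⟩ applied to ⟨t, t⟩ yields e.
[[saw Kai] never]: ⟨e, ⟨t, t⟩⟩ applied to e yields ⟨t, t⟩.

⟨t, t⟩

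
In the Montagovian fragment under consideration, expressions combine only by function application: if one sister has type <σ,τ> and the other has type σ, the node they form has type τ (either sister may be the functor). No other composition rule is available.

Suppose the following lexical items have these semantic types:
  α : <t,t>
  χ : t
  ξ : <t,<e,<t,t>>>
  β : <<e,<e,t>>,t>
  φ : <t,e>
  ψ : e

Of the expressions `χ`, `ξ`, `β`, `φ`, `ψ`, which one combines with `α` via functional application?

χ — combines: α : <t,t> takes χ : t as argument, giving t.
ξ : <t,<e,<t,t>>> — no; α wants t, and ξ wants t.
β : <<e,<e,t>>,t> — no; α wants t, and β wants <e,<e,t>>.
φ : <t,e> — no; α wants t, and φ wants t.
ψ : e — no; α wants t, and ψ wants nothing (atomic).

χ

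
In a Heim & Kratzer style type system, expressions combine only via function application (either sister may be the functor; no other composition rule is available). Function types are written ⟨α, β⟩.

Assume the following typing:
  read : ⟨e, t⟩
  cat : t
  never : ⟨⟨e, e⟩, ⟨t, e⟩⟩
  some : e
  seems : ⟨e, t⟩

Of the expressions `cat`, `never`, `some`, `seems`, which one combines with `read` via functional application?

some

cat : t — does not combine with read.
never : ⟨⟨e, e⟩, ⟨t, e⟩⟩ — does not combine with read.
some — combines: read : ⟨e, t⟩ takes some : e as argument, giving t.
seems : ⟨e, t⟩ — does not combine with read.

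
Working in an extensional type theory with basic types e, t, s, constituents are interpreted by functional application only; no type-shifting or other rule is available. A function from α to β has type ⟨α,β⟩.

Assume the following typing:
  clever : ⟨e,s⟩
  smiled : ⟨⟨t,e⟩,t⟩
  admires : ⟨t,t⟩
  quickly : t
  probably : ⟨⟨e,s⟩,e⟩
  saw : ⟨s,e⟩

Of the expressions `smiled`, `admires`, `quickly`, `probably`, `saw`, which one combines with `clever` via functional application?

smiled : ⟨⟨t,e⟩,t⟩ — clever needs e; smiled needs ⟨t,e⟩; neither fits.
admires : ⟨t,t⟩ — clever needs e; admires needs t; neither fits.
quickly : t — clever needs e; quickly needs nothing (atomic); neither fits.
probably — combines: probably : ⟨⟨e,s⟩,e⟩ takes clever : ⟨e,s⟩ as argument, giving e.
saw : ⟨s,e⟩ — clever needs e; saw needs s; neither fits.

probably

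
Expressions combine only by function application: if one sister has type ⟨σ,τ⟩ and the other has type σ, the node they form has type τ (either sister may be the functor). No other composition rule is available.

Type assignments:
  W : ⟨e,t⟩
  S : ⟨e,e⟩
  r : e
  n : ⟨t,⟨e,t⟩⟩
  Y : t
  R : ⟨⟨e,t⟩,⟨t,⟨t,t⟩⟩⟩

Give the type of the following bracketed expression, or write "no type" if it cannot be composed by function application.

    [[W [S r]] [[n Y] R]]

⟨t,t⟩

[S r] — S of type ⟨e,e⟩ combines with r of type e: type e.
[W [S r]] — W of type ⟨e,t⟩ combines with [S r] of type e: type t.
[n Y] — n of type ⟨t,⟨e,t⟩⟩ combines with Y of type t: type ⟨e,t⟩.
[[n Y] R] — R of type ⟨⟨e,t⟩,⟨t,⟨t,t⟩⟩⟩ combines with [n Y] of type ⟨e,t⟩: type ⟨t,⟨t,t⟩⟩.
[[W [S r]] [[n Y] R]] — [[n Y] R] of type ⟨t,⟨t,t⟩⟩ combines with [W [S r]] of type t: type ⟨t,t⟩.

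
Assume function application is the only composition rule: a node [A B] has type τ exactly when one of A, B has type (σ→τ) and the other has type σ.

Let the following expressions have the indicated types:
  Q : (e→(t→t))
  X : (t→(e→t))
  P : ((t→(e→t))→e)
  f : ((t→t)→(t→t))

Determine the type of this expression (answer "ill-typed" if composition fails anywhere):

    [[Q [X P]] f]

[X P]: ((t→(e→t))→e) applied to (t→(e→t)) yields e.
[Q [X P]]: (e→(t→t)) applied to e yields (t→t).
[[Q [X P]] f]: ((t→t)→(t→t)) applied to (t→t) yields (t→t).

(t→t)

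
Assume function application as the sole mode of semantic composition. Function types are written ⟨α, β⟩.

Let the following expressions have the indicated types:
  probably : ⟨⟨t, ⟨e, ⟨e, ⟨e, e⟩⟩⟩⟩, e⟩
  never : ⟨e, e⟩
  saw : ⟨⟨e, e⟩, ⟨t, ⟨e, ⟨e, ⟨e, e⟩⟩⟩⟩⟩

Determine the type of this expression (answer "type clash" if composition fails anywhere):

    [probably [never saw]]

e

[never saw]: ⟨⟨e, e⟩, ⟨t, ⟨e, ⟨e, ⟨e, e⟩⟩⟩⟩⟩ applied to ⟨e, e⟩ yields ⟨t, ⟨e, ⟨e, ⟨e, e⟩⟩⟩⟩.
[probably [never saw]]: ⟨⟨t, ⟨e, ⟨e, ⟨e, e⟩⟩⟩⟩, e⟩ applied to ⟨t, ⟨e, ⟨e, ⟨e, e⟩⟩⟩⟩ yields e.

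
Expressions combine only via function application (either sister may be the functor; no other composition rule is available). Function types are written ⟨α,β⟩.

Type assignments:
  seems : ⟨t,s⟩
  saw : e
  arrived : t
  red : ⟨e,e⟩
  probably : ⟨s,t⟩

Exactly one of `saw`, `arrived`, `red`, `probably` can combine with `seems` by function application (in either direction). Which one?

arrived

saw : e — neither side's domain matches the other.
arrived — combines: seems : ⟨t,s⟩ takes arrived : t as argument, giving s.
red : ⟨e,e⟩ — neither side's domain matches the other.
probably : ⟨s,t⟩ — neither side's domain matches the other.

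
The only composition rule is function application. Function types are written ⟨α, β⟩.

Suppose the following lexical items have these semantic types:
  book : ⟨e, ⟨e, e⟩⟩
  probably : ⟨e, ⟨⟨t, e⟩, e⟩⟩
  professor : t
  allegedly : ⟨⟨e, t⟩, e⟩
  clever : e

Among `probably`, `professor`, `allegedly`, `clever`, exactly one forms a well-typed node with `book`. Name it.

probably : ⟨e, ⟨⟨t, e⟩, e⟩⟩ — does not combine with book.
professor : t — does not combine with book.
allegedly : ⟨⟨e, t⟩, e⟩ — does not combine with book.
clever — combines: book : ⟨e, ⟨e, e⟩⟩ takes clever : e as argument, giving ⟨e, e⟩.

clever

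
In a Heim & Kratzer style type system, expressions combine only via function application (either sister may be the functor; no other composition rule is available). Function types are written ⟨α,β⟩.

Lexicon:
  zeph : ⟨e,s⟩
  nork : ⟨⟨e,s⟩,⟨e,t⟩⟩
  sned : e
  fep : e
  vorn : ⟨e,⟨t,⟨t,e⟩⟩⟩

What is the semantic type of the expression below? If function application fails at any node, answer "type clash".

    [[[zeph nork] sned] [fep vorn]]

⟨t,e⟩

[zeph nork]: functor nork : ⟨⟨e,s⟩,⟨e,t⟩⟩, argument zeph : ⟨e,s⟩; result ⟨e,t⟩.
[[zeph nork] sned]: functor [zeph nork] : ⟨e,t⟩, argument sned : e; result t.
[fep vorn]: functor vorn : ⟨e,⟨t,⟨t,e⟩⟩⟩, argument fep : e; result ⟨t,⟨t,e⟩⟩.
[[[zeph nork] sned] [fep vorn]]: functor [fep vorn] : ⟨t,⟨t,e⟩⟩, argument [[zeph nork] sned] : t; result ⟨t,e⟩.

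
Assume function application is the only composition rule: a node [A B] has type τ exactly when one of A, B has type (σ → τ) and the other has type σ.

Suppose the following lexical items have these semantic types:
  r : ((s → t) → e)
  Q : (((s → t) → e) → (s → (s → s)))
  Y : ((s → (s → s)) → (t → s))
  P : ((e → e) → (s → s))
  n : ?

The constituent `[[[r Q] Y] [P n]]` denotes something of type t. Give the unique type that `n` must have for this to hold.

(((e → e) → (s → s)) → ((t → s) → t))

At [[[r Q] Y] [P n]] (required: t): [[r Q] Y] is (t → s), which is not a function with range t; hence [P n] is the functor — type ((t → s) → t).
At [P n] (required: ((t → s) → t)): P is ((e → e) → (s → s)), which is not a function with range ((t → s) → t); hence n is the functor — type (((e → e) → (s → s)) → ((t → s) → t)).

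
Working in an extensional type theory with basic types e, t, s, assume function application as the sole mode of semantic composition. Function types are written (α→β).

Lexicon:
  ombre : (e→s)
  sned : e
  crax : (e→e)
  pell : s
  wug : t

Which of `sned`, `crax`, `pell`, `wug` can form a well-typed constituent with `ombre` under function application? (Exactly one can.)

sned — combines: ombre : (e→s) takes sned : e as argument, giving s.
crax : (e→e) — neither side's domain matches the other.
pell : s — neither side's domain matches the other.
wug : t — neither side's domain matches the other.

sned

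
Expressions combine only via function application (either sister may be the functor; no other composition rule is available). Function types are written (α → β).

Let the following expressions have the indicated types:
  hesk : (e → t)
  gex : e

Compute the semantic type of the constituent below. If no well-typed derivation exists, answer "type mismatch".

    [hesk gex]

t

[hesk gex]: functor hesk : (e → t), argument gex : e; result t.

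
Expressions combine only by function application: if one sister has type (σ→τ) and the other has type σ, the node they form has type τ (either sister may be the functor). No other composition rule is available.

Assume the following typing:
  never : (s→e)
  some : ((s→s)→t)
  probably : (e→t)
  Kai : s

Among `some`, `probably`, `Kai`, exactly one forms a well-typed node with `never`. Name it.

Kai

some : ((s→s)→t) — no; never wants s, and some wants (s→s).
probably : (e→t) — no; never wants s, and probably wants e.
Kai — combines: never : (s→e) takes Kai : s as argument, giving e.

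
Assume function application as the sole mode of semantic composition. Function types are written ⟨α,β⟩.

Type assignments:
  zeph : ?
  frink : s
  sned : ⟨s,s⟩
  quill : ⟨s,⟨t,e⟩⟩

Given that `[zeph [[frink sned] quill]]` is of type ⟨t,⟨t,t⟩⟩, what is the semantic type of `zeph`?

[zeph [[frink sned] quill]] must have type ⟨t,⟨t,t⟩⟩. The sister [[frink sned] quill] has type ⟨t,e⟩; that is not a function onto ⟨t,⟨t,t⟩⟩, so zeph must be the functor, of type ⟨⟨t,e⟩,⟨t,⟨t,t⟩⟩⟩.

⟨⟨t,e⟩,⟨t,⟨t,t⟩⟩⟩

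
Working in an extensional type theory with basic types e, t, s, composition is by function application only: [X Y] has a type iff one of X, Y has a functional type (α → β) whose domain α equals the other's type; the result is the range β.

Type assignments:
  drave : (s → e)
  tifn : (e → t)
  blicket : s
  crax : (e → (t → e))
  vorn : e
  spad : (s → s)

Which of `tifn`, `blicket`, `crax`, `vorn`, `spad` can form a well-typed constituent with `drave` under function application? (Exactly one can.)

blicket

tifn : (e → t) — neither side's domain matches the other.
blicket — combines: drave : (s → e) takes blicket : s as argument, giving e.
crax : (e → (t → e)) — neither side's domain matches the other.
vorn : e — neither side's domain matches the other.
spad : (s → s) — neither side's domain matches the other.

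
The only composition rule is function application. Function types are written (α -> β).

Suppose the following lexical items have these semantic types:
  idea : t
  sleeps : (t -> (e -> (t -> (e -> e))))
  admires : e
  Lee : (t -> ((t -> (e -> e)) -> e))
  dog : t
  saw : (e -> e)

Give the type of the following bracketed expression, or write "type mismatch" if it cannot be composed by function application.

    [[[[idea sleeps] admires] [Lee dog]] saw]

e

At [idea sleeps], sleeps : (t -> (e -> (t -> (e -> e)))) takes idea : t, giving (e -> (t -> (e -> e))).
At [[idea sleeps] admires], [idea sleeps] : (e -> (t -> (e -> e))) takes admires : e, giving (t -> (e -> e)).
At [Lee dog], Lee : (t -> ((t -> (e -> e)) -> e)) takes dog : t, giving ((t -> (e -> e)) -> e).
At [[[idea sleeps] admires] [Lee dog]], [Lee dog] : ((t -> (e -> e)) -> e) takes [[idea sleeps] admires] : (t -> (e -> e)), giving e.
At [[[[idea sleeps] admires] [Lee dog]] saw], saw : (e -> e) takes [[[idea sleeps] admires] [Lee dog]] : e, giving e.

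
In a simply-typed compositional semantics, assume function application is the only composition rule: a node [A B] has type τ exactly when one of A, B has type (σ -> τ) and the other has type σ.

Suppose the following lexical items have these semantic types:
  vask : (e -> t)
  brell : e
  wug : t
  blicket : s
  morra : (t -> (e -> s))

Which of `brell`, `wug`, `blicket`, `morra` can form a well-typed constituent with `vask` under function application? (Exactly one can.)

brell — combines: vask : (e -> t) takes brell : e as argument, giving t.
wug : t — no; vask wants e, and wug wants nothing (atomic).
blicket : s — no; vask wants e, and blicket wants nothing (atomic).
morra : (t -> (e -> s)) — no; vask wants e, and morra wants t.

brell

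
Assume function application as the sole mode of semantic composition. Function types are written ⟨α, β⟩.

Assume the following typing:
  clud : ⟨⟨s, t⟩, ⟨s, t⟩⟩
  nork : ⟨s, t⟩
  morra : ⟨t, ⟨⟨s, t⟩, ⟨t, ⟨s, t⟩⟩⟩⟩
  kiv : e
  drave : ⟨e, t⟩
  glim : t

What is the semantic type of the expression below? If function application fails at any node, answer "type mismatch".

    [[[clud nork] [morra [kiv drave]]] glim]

⟨s, t⟩

[clud nork]: functor clud : ⟨⟨s, t⟩, ⟨s, t⟩⟩, argument nork : ⟨s, t⟩; result ⟨s, t⟩.
[kiv drave]: functor drave : ⟨e, t⟩, argument kiv : e; result t.
[morra [kiv drave]]: functor morra : ⟨t, ⟨⟨s, t⟩, ⟨t, ⟨s, t⟩⟩⟩⟩, argument [kiv drave] : t; result ⟨⟨s, t⟩, ⟨t, ⟨s, t⟩⟩⟩.
[[clud nork] [morra [kiv drave]]]: functor [morra [kiv drave]] : ⟨⟨s, t⟩, ⟨t, ⟨s, t⟩⟩⟩, argument [clud nork] : ⟨s, t⟩; result ⟨t, ⟨s, t⟩⟩.
[[[clud nork] [morra [kiv drave]]] glim]: functor [[clud nork] [morra [kiv drave]]] : ⟨t, ⟨s, t⟩⟩, argument glim : t; result ⟨s, t⟩.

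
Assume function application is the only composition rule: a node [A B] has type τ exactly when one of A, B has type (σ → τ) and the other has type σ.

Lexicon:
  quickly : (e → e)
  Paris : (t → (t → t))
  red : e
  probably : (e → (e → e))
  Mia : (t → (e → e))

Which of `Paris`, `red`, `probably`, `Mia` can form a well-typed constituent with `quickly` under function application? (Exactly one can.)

Paris : (t → (t → t)) — neither side's domain matches the other.
red — combines: quickly : (e → e) takes red : e as argument, giving e.
probably : (e → (e → e)) — neither side's domain matches the other.
Mia : (t → (e → e)) — neither side's domain matches the other.

red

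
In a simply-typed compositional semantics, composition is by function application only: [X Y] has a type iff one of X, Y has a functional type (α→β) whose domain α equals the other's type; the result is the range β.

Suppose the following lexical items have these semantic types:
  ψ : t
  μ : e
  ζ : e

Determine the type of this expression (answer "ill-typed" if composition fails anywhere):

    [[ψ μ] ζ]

ill-typed

[ψ μ]: t and e cannot combine by function application — type clash.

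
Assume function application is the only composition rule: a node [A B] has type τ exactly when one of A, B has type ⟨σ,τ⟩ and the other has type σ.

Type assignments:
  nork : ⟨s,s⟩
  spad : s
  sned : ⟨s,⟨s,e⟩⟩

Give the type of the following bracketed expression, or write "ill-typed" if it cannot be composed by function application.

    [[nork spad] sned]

[nork spad]: functor nork : ⟨s,s⟩, argument spad : s; result s.
[[nork spad] sned]: functor sned : ⟨s,⟨s,e⟩⟩, argument [nork spad] : s; result ⟨s,e⟩.

⟨s,e⟩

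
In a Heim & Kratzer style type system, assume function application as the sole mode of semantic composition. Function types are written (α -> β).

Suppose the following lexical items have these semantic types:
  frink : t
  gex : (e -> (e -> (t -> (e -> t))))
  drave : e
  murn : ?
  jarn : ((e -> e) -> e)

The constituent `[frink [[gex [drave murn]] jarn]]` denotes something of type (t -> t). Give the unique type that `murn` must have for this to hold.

(e -> ((e -> (e -> (t -> (e -> t)))) -> (((e -> e) -> e) -> (t -> (t -> t)))))

At [frink [[gex [drave murn]] jarn]] (required: (t -> t)): frink is t, which is not a function with range (t -> t); hence [[gex [drave murn]] jarn] is the functor — type (t -> (t -> t)).
At [[gex [drave murn]] jarn] (required: (t -> (t -> t))): jarn is ((e -> e) -> e), which is not a function with range (t -> (t -> t)); hence [gex [drave murn]] is the functor — type (((e -> e) -> e) -> (t -> (t -> t))).
At [gex [drave murn]] (required: (((e -> e) -> e) -> (t -> (t -> t)))): gex is (e -> (e -> (t -> (e -> t)))), which is not a function with range (((e -> e) -> e) -> (t -> (t -> t))); hence [drave murn] is the functor — type ((e -> (e -> (t -> (e -> t)))) -> (((e -> e) -> e) -> (t -> (t -> t)))).
At [drave murn] (required: ((e -> (e -> (t -> (e -> t)))) -> (((e -> e) -> e) -> (t -> (t -> t))))): drave is e, which is not a function with range ((e -> (e -> (t -> (e -> t)))) -> (((e -> e) -> e) -> (t -> (t -> t)))); hence murn is the functor — type (e -> ((e -> (e -> (t -> (e -> t)))) -> (((e -> e) -> e) -> (t -> (t -> t))))).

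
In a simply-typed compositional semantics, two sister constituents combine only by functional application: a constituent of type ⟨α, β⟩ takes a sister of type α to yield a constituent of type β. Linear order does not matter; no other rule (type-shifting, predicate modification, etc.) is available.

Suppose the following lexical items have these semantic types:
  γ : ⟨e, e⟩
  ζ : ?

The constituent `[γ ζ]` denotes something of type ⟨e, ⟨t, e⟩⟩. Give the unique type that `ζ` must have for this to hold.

At [γ ζ] (required: ⟨e, ⟨t, e⟩⟩): γ is ⟨e, e⟩, which is not a function with range ⟨e, ⟨t, e⟩⟩; hence ζ is the functor — type ⟨⟨e, e⟩, ⟨e, ⟨t, e⟩⟩⟩.

⟨⟨e, e⟩, ⟨e, ⟨t, e⟩⟩⟩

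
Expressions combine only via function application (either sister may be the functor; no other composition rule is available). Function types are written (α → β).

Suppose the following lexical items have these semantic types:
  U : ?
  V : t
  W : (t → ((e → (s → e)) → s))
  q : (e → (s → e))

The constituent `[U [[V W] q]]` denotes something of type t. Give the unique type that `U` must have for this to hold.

[U [[V W] q]] is required to be t. [[V W] q] : s cannot yield t as functor, so U : (s → t).

(s → t)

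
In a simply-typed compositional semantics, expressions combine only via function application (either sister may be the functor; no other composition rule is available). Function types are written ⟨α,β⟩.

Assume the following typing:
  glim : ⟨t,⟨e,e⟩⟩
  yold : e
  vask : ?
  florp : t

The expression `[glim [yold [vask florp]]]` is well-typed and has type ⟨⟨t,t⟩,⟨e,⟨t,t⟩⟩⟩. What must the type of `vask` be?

[glim [yold [vask florp]]] is required to be ⟨⟨t,t⟩,⟨e,⟨t,t⟩⟩⟩. glim : ⟨t,⟨e,e⟩⟩ cannot yield ⟨⟨t,t⟩,⟨e,⟨t,t⟩⟩⟩ as functor, so [yold [vask florp]] : ⟨⟨t,⟨e,e⟩⟩,⟨⟨t,t⟩,⟨e,⟨t,t⟩⟩⟩⟩.
[yold [vask florp]] is required to be ⟨⟨t,⟨e,e⟩⟩,⟨⟨t,t⟩,⟨e,⟨t,t⟩⟩⟩⟩. yold : e cannot yield ⟨⟨t,⟨e,e⟩⟩,⟨⟨t,t⟩,⟨e,⟨t,t⟩⟩⟩⟩ as functor, so [vask florp] : ⟨e,⟨⟨t,⟨e,e⟩⟩,⟨⟨t,t⟩,⟨e,⟨t,t⟩⟩⟩⟩⟩.
[vask florp] is required to be ⟨e,⟨⟨t,⟨e,e⟩⟩,⟨⟨t,t⟩,⟨e,⟨t,t⟩⟩⟩⟩⟩. florp : t cannot yield ⟨e,⟨⟨t,⟨e,e⟩⟩,⟨⟨t,t⟩,⟨e,⟨t,t⟩⟩⟩⟩⟩ as functor, so vask : ⟨t,⟨e,⟨⟨t,⟨e,e⟩⟩,⟨⟨t,t⟩,⟨e,⟨t,t⟩⟩⟩⟩⟩⟩.

⟨t,⟨e,⟨⟨t,⟨e,e⟩⟩,⟨⟨t,t⟩,⟨e,⟨t,t⟩⟩⟩⟩⟩⟩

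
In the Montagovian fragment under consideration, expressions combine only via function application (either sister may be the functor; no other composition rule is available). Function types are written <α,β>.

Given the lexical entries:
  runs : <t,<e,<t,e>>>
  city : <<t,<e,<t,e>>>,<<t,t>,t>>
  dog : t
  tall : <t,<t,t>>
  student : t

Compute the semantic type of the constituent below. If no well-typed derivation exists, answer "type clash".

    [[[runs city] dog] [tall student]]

[runs city]: city is <<t,<e,<t,e>>>,<<t,t>,t>>, runs is <t,<e,<t,e>>>; result <<t,t>,t>.
[[runs city] dog]: <<t,t>,t> and t cannot combine by function application — type clash.

type clash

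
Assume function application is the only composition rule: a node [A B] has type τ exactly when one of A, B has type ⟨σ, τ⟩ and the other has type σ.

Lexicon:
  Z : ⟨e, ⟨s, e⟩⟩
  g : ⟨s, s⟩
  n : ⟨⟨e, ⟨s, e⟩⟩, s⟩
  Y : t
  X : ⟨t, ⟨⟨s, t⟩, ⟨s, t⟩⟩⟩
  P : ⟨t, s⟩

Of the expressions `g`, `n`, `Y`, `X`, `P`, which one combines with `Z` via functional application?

g : ⟨s, s⟩ — neither side's domain matches the other.
n — combines: n : ⟨⟨e, ⟨s, e⟩⟩, s⟩ takes Z : ⟨e, ⟨s, e⟩⟩ as argument, giving s.
Y : t — neither side's domain matches the other.
X : ⟨t, ⟨⟨s, t⟩, ⟨s, t⟩⟩⟩ — neither side's domain matches the other.
P : ⟨t, s⟩ — neither side's domain matches the other.

n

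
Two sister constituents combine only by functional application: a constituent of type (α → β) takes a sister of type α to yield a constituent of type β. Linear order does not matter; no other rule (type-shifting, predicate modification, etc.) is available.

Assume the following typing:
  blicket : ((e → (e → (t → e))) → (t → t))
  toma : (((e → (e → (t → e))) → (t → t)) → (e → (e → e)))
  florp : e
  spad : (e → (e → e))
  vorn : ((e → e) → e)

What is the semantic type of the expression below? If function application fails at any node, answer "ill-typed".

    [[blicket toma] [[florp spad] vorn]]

[blicket toma]: (((e → (e → (t → e))) → (t → t)) → (e → (e → e))) applied to ((e → (e → (t → e))) → (t → t)) yields (e → (e → e)).
[florp spad]: (e → (e → e)) applied to e yields (e → e).
[[florp spad] vorn]: ((e → e) → e) applied to (e → e) yields e.
[[blicket toma] [[florp spad] vorn]]: (e → (e → e)) applied to e yields (e → e).

(e → e)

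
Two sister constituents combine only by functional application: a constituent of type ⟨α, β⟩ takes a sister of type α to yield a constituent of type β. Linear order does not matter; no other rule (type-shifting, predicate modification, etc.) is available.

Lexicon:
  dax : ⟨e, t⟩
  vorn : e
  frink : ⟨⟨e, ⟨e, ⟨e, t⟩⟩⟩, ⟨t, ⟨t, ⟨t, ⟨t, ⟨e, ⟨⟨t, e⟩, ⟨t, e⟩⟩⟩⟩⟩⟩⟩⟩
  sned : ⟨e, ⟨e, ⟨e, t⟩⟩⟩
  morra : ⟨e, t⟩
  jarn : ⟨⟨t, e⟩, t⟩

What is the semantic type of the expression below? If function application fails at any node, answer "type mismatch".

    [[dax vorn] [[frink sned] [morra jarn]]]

At [dax vorn], dax : ⟨e, t⟩ takes vorn : e, giving t.
At [frink sned], frink : ⟨⟨e, ⟨e, ⟨e, t⟩⟩⟩, ⟨t, ⟨t, ⟨t, ⟨t, ⟨e, ⟨⟨t, e⟩, ⟨t, e⟩⟩⟩⟩⟩⟩⟩⟩ takes sned : ⟨e, ⟨e, ⟨e, t⟩⟩⟩, giving ⟨t, ⟨t, ⟨t, ⟨t, ⟨e, ⟨⟨t, e⟩, ⟨t, e⟩⟩⟩⟩⟩⟩⟩.
At [morra jarn]: neither ⟨e, t⟩ nor ⟨⟨t, e⟩, t⟩ can take the other as argument; the node is ill-typed.

type mismatch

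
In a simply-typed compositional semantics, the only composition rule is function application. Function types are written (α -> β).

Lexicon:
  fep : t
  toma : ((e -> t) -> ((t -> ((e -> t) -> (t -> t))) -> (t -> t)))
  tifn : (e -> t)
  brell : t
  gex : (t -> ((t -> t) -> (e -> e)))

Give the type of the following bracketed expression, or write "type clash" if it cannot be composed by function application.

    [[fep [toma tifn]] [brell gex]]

[toma tifn] — toma of type ((e -> t) -> ((t -> ((e -> t) -> (t -> t))) -> (t -> t))) combines with tifn of type (e -> t): type ((t -> ((e -> t) -> (t -> t))) -> (t -> t)).
[fep [toma tifn]]: t and ((t -> ((e -> t) -> (t -> t))) -> (t -> t)) cannot combine by function application — type clash.

type clash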